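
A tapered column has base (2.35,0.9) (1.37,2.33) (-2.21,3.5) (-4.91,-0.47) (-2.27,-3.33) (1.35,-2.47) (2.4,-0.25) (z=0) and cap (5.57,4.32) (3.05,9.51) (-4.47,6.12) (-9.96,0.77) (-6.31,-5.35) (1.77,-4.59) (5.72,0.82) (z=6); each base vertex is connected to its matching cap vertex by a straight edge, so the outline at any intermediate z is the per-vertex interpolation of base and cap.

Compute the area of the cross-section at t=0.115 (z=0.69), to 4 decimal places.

Cross-section at t=0.115: each vertex is (1-t)·p0[i] + t·p1[i].
  v1: (1-0.115)·(2.35,0.9) + 0.115·(5.57,4.32) = (2.7203,1.2933)
  v2: (1-0.115)·(1.37,2.33) + 0.115·(3.05,9.51) = (1.5632,3.1557)
  v3: (1-0.115)·(-2.21,3.5) + 0.115·(-4.47,6.12) = (-2.4699,3.8013)
  v4: (1-0.115)·(-4.91,-0.47) + 0.115·(-9.96,0.77) = (-5.4908,-0.3274)
  v5: (1-0.115)·(-2.27,-3.33) + 0.115·(-6.31,-5.35) = (-2.7346,-3.5623)
  v6: (1-0.115)·(1.35,-2.47) + 0.115·(1.77,-4.59) = (1.3983,-2.7138)
  v7: (1-0.115)·(2.4,-0.25) + 0.115·(5.72,0.82) = (2.7818,-0.1270)
Shoelace sum Σ(x_i·y_{i+1} − x_{i+1}·y_i):
  i=1: 2.7203·3.1557 − 1.5632·1.2933 = +6.5628 (running +6.5628)
  i=2: 1.5632·3.8013 − -2.4699·3.1557 = +13.7365 (running +20.2992)
  i=3: -2.4699·-0.3274 − -5.4908·3.8013 = +21.6806 (running +41.9799)
  i=4: -5.4908·-3.5623 − -2.7346·-0.3274 = +18.6644 (running +60.6442)
  i=5: -2.7346·-2.7138 − 1.3983·-3.5623 = +12.4023 (running +73.0466)
  i=6: 1.3983·-0.1270 − 2.7818·-2.7138 = +7.3717 (running +80.4183)
  i=7: 2.7818·1.2933 − 2.7203·-0.1270 = +3.9430 (running +84.3613)
Area = |Σ|/2 = |84.3613|/2 = 42.1807

Area at t=0.115: 42.1807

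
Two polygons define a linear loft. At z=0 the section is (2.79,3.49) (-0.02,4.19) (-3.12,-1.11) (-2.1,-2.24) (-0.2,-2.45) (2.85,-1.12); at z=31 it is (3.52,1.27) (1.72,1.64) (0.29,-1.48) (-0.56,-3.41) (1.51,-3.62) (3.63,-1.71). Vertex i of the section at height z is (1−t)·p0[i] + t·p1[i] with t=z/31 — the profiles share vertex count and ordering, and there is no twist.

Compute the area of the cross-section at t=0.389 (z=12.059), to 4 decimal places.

Cross-section at t=0.389: each vertex is (1-t)·p0[i] + t·p1[i].
  v1: (1-0.389)·(2.79,3.49) + 0.389·(3.52,1.27) = (3.0740,2.6264)
  v2: (1-0.389)·(-0.02,4.19) + 0.389·(1.72,1.64) = (0.6569,3.1981)
  v3: (1-0.389)·(-3.12,-1.11) + 0.389·(0.29,-1.48) = (-1.7935,-1.2539)
  v4: (1-0.389)·(-2.1,-2.24) + 0.389·(-0.56,-3.41) = (-1.5009,-2.6951)
  v5: (1-0.389)·(-0.2,-2.45) + 0.389·(1.51,-3.62) = (0.4652,-2.9051)
  v6: (1-0.389)·(2.85,-1.12) + 0.389·(3.63,-1.71) = (3.1534,-1.3495)
Shoelace sum Σ(x_i·y_{i+1} − x_{i+1}·y_i):
  i=1: 3.0740·3.1981 − 0.6569·2.6264 = +8.1055 (running +8.1055)
  i=2: 0.6569·-1.2539 − -1.7935·3.1981 = +4.9121 (running +13.0176)
  i=3: -1.7935·-2.6951 − -1.5009·-1.2539 = +2.9517 (running +15.9693)
  i=4: -1.5009·-2.9051 − 0.4652·-2.6951 = +5.6142 (running +21.5834)
  i=5: 0.4652·-1.3495 − 3.1534·-2.9051 = +8.5333 (running +30.1168)
  i=6: 3.1534·2.6264 − 3.0740·-1.3495 = +12.4306 (running +42.5473)
Area = |Σ|/2 = |42.5473|/2 = 21.2737

Area at t=0.389: 21.2737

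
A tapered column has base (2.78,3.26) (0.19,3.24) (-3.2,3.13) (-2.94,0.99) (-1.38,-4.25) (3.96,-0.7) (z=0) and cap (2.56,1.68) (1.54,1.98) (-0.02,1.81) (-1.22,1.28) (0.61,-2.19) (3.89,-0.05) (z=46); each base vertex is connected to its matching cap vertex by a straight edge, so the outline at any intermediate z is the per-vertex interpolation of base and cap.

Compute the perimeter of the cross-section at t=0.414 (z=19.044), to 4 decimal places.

Perimeter at t=0.414: 19.5595

Cross-section at t=0.414: each vertex is (1-t)·p0[i] + t·p1[i].
  v1: (1-0.414)·(2.78,3.26) + 0.414·(2.56,1.68) = (2.6889,2.6059)
  v2: (1-0.414)·(0.19,3.24) + 0.414·(1.54,1.98) = (0.7489,2.7184)
  v3: (1-0.414)·(-3.2,3.13) + 0.414·(-0.02,1.81) = (-1.8835,2.5835)
  v4: (1-0.414)·(-2.94,0.99) + 0.414·(-1.22,1.28) = (-2.2279,1.1101)
  v5: (1-0.414)·(-1.38,-4.25) + 0.414·(0.61,-2.19) = (-0.5561,-3.3972)
  v6: (1-0.414)·(3.96,-0.7) + 0.414·(3.89,-0.05) = (3.9310,-0.4309)
Perimeter = Σ |v_{i+1} − v_i|:
  edge 1→2: √(-1.9400² + 0.1125²) = 1.9433 (running 1.9433)
  edge 2→3: √(-2.6324² + -0.1348²) = 2.6358 (running 4.5791)
  edge 3→4: √(-0.3444² + -1.4735²) = 1.5132 (running 6.0923)
  edge 4→5: √(1.6718² + -4.5072²) = 4.8073 (running 10.8996)
  edge 5→6: √(4.4872² + 2.9663²) = 5.3790 (running 16.2785)
  edge 6→1: √(-1.2421² + 3.0368²) = 3.2810 (running 19.5595)
Perimeter = 19.5595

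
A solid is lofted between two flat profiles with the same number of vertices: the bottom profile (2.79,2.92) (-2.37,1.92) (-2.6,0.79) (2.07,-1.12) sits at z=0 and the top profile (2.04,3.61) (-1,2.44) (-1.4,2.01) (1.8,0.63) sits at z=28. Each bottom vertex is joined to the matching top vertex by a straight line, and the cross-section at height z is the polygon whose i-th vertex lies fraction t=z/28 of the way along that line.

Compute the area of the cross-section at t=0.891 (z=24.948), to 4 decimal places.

Cross-section at t=0.891: each vertex is (1-t)·p0[i] + t·p1[i].
  v1: (1-0.891)·(2.79,2.92) + 0.891·(2.04,3.61) = (2.1218,3.5348)
  v2: (1-0.891)·(-2.37,1.92) + 0.891·(-1,2.44) = (-1.1493,2.3833)
  v3: (1-0.891)·(-2.6,0.79) + 0.891·(-1.4,2.01) = (-1.5308,1.8770)
  v4: (1-0.891)·(2.07,-1.12) + 0.891·(1.8,0.63) = (1.8294,0.4393)
Shoelace sum Σ(x_i·y_{i+1} − x_{i+1}·y_i):
  i=1: 2.1218·2.3833 − -1.1493·3.5348 = +9.1194 (running +9.1194)
  i=2: -1.1493·1.8770 − -1.5308·2.3833 = +1.4911 (running +10.6105)
  i=3: -1.5308·0.4393 − 1.8294·1.8770 = -4.1063 (running +6.5042)
  i=4: 1.8294·3.5348 − 2.1218·0.4393 = +5.5347 (running +12.0389)
Area = |Σ|/2 = |12.0389|/2 = 6.0195

Area at t=0.891: 6.0195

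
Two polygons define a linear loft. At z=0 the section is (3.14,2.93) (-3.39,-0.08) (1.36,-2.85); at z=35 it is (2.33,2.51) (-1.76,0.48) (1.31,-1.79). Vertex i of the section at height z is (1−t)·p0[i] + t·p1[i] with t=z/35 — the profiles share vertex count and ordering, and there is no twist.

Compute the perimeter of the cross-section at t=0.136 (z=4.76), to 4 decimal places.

Perimeter at t=0.136: 17.9258

Cross-section at t=0.136: each vertex is (1-t)·p0[i] + t·p1[i].
  v1: (1-0.136)·(3.14,2.93) + 0.136·(2.33,2.51) = (3.0298,2.8729)
  v2: (1-0.136)·(-3.39,-0.08) + 0.136·(-1.76,0.48) = (-3.1683,-0.0038)
  v3: (1-0.136)·(1.36,-2.85) + 0.136·(1.31,-1.79) = (1.3532,-2.7058)
Perimeter = Σ |v_{i+1} − v_i|:
  edge 1→2: √(-6.1982² + -2.8767²) = 6.8332 (running 6.8332)
  edge 2→3: √(4.5215² + -2.7020²) = 5.2673 (running 12.1006)
  edge 3→1: √(1.6766² + 5.5787²) = 5.8252 (running 17.9258)
Perimeter = 17.9258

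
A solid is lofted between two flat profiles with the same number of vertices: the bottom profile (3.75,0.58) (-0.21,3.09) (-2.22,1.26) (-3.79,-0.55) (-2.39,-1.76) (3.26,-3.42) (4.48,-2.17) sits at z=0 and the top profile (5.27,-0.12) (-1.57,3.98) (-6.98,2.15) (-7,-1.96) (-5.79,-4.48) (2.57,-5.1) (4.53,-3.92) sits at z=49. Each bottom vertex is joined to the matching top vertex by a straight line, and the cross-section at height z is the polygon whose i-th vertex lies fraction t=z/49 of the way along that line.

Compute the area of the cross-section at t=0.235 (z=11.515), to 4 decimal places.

Area at t=0.235: 41.4612

Cross-section at t=0.235: each vertex is (1-t)·p0[i] + t·p1[i].
  v1: (1-0.235)·(3.75,0.58) + 0.235·(5.27,-0.12) = (4.1072,0.4155)
  v2: (1-0.235)·(-0.21,3.09) + 0.235·(-1.57,3.98) = (-0.5296,3.2991)
  v3: (1-0.235)·(-2.22,1.26) + 0.235·(-6.98,2.15) = (-3.3386,1.4691)
  v4: (1-0.235)·(-3.79,-0.55) + 0.235·(-7,-1.96) = (-4.5443,-0.8814)
  v5: (1-0.235)·(-2.39,-1.76) + 0.235·(-5.79,-4.48) = (-3.1890,-2.3992)
  v6: (1-0.235)·(3.26,-3.42) + 0.235·(2.57,-5.1) = (3.0978,-3.8148)
  v7: (1-0.235)·(4.48,-2.17) + 0.235·(4.53,-3.92) = (4.4918,-2.5812)
Shoelace sum Σ(x_i·y_{i+1} − x_{i+1}·y_i):
  i=1: 4.1072·3.2991 − -0.5296·0.4155 = +13.7703 (running +13.7703)
  i=2: -0.5296·1.4691 − -3.3386·3.2991 = +10.2365 (running +24.0068)
  i=3: -3.3386·-0.8814 − -4.5443·1.4691 = +9.6188 (running +33.6256)
  i=4: -4.5443·-2.3992 − -3.1890·-0.8814 = +8.0922 (running +41.7178)
  i=5: -3.1890·-3.8148 − 3.0978·-2.3992 = +19.5978 (running +61.3155)
  i=6: 3.0978·-2.5812 − 4.4918·-3.8148 = +9.1388 (running +70.4543)
  i=7: 4.4918·0.4155 − 4.1072·-2.5812 = +12.4680 (running +82.9224)
Area = |Σ|/2 = |82.9224|/2 = 41.4612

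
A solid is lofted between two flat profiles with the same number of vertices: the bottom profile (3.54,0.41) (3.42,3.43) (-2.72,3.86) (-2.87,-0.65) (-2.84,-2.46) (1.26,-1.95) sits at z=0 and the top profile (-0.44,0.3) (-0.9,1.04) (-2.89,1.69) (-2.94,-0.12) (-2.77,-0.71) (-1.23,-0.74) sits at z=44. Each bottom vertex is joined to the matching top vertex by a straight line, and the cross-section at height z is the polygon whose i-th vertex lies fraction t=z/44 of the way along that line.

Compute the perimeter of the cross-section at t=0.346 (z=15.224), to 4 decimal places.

Cross-section at t=0.346: each vertex is (1-t)·p0[i] + t·p1[i].
  v1: (1-0.346)·(3.54,0.41) + 0.346·(-0.44,0.3) = (2.1629,0.3719)
  v2: (1-0.346)·(3.42,3.43) + 0.346·(-0.9,1.04) = (1.9253,2.6031)
  v3: (1-0.346)·(-2.72,3.86) + 0.346·(-2.89,1.69) = (-2.7788,3.1092)
  v4: (1-0.346)·(-2.87,-0.65) + 0.346·(-2.94,-0.12) = (-2.8942,-0.4666)
  v5: (1-0.346)·(-2.84,-2.46) + 0.346·(-2.77,-0.71) = (-2.8158,-1.8545)
  v6: (1-0.346)·(1.26,-1.95) + 0.346·(-1.23,-0.74) = (0.3985,-1.5313)
Perimeter = Σ |v_{i+1} − v_i|:
  edge 1→2: √(-0.2376² + 2.2311²) = 2.2437 (running 2.2437)
  edge 2→3: √(-4.7041² + 0.5061²) = 4.7312 (running 6.9750)
  edge 3→4: √(-0.1154² + -3.5758²) = 3.5777 (running 10.5527)
  edge 4→5: √(0.0784² + -1.3879²) = 1.3901 (running 11.9427)
  edge 5→6: √(3.2142² + 0.3232²) = 3.2304 (running 15.1732)
  edge 6→1: √(1.7645² + 1.9033²) = 2.5953 (running 17.7685)
Perimeter = 17.7685

Perimeter at t=0.346: 17.7685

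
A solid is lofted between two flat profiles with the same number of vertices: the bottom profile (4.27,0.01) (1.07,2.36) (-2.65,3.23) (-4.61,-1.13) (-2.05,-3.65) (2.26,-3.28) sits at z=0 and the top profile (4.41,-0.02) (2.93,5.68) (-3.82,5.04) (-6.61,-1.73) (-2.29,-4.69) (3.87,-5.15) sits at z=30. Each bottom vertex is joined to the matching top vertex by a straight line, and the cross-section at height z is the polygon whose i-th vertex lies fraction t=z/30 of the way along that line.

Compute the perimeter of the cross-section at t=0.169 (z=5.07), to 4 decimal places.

Cross-section at t=0.169: each vertex is (1-t)·p0[i] + t·p1[i].
  v1: (1-0.169)·(4.27,0.01) + 0.169·(4.41,-0.02) = (4.2937,0.0049)
  v2: (1-0.169)·(1.07,2.36) + 0.169·(2.93,5.68) = (1.3843,2.9211)
  v3: (1-0.169)·(-2.65,3.23) + 0.169·(-3.82,5.04) = (-2.8477,3.5359)
  v4: (1-0.169)·(-4.61,-1.13) + 0.169·(-6.61,-1.73) = (-4.9480,-1.2314)
  v5: (1-0.169)·(-2.05,-3.65) + 0.169·(-2.29,-4.69) = (-2.0906,-3.8258)
  v6: (1-0.169)·(2.26,-3.28) + 0.169·(3.87,-5.15) = (2.5321,-3.5960)
Perimeter = Σ |v_{i+1} − v_i|:
  edge 1→2: √(-2.9093² + 2.9162²) = 4.1192 (running 4.1192)
  edge 2→3: √(-4.2321² + 0.6148²) = 4.2765 (running 8.3957)
  edge 3→4: √(-2.1003² + -4.7673²) = 5.2094 (running 13.6052)
  edge 4→5: √(2.8574² + -2.5944²) = 3.8595 (running 17.4647)
  edge 5→6: √(4.6227² + 0.2297²) = 4.6284 (running 22.0930)
  edge 6→1: √(1.7616² + 3.6010²) = 4.0087 (running 26.1018)
Perimeter = 26.1018

Perimeter at t=0.169: 26.1018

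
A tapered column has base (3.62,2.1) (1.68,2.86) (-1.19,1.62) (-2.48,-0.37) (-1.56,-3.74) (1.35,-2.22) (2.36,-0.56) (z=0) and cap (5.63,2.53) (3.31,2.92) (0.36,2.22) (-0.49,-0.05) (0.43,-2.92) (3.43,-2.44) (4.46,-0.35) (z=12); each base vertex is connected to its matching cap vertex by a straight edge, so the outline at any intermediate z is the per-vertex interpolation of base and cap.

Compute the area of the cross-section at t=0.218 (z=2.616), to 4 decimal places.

Cross-section at t=0.218: each vertex is (1-t)·p0[i] + t·p1[i].
  v1: (1-0.218)·(3.62,2.1) + 0.218·(5.63,2.53) = (4.0582,2.1937)
  v2: (1-0.218)·(1.68,2.86) + 0.218·(3.31,2.92) = (2.0353,2.8731)
  v3: (1-0.218)·(-1.19,1.62) + 0.218·(0.36,2.22) = (-0.8521,1.7508)
  v4: (1-0.218)·(-2.48,-0.37) + 0.218·(-0.49,-0.05) = (-2.0462,-0.3002)
  v5: (1-0.218)·(-1.56,-3.74) + 0.218·(0.43,-2.92) = (-1.1262,-3.5612)
  v6: (1-0.218)·(1.35,-2.22) + 0.218·(3.43,-2.44) = (1.8034,-2.2680)
  v7: (1-0.218)·(2.36,-0.56) + 0.218·(4.46,-0.35) = (2.8178,-0.5142)
Shoelace sum Σ(x_i·y_{i+1} − x_{i+1}·y_i):
  i=1: 4.0582·2.8731 − 2.0353·2.1937 = +7.1945 (running +7.1945)
  i=2: 2.0353·1.7508 − -0.8521·2.8731 = +6.0116 (running +13.2061)
  i=3: -0.8521·-0.3002 − -2.0462·1.7508 = +3.8383 (running +17.0444)
  i=4: -2.0462·-3.5612 − -1.1262·-0.3002 = +6.9488 (running +23.9932)
  i=5: -1.1262·-2.2680 − 1.8034·-3.5612 = +8.9766 (running +32.9698)
  i=6: 1.8034·-0.5142 − 2.8178·-2.2680 = +5.4633 (running +38.4331)
  i=7: 2.8178·2.1937 − 4.0582·-0.5142 = +8.2683 (running +46.7014)
Area = |Σ|/2 = |46.7014|/2 = 23.3507

Area at t=0.218: 23.3507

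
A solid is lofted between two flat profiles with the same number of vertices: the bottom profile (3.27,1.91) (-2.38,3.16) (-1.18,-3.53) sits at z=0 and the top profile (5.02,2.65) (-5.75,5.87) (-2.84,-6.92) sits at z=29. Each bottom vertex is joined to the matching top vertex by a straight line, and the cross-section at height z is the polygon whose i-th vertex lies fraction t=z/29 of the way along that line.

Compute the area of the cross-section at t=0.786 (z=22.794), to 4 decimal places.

Area at t=0.786: 51.9932

Cross-section at t=0.786: each vertex is (1-t)·p0[i] + t·p1[i].
  v1: (1-0.786)·(3.27,1.91) + 0.786·(5.02,2.65) = (4.6455,2.4916)
  v2: (1-0.786)·(-2.38,3.16) + 0.786·(-5.75,5.87) = (-5.0288,5.2901)
  v3: (1-0.786)·(-1.18,-3.53) + 0.786·(-2.84,-6.92) = (-2.4848,-6.1945)
Shoelace sum Σ(x_i·y_{i+1} − x_{i+1}·y_i):
  i=1: 4.6455·5.2901 − -5.0288·2.4916 = +37.1050 (running +37.1050)
  i=2: -5.0288·-6.1945 − -2.4848·5.2901 = +44.2958 (running +81.4007)
  i=3: -2.4848·2.4916 − 4.6455·-6.1945 = +22.5856 (running +103.9863)
Area = |Σ|/2 = |103.9863|/2 = 51.9932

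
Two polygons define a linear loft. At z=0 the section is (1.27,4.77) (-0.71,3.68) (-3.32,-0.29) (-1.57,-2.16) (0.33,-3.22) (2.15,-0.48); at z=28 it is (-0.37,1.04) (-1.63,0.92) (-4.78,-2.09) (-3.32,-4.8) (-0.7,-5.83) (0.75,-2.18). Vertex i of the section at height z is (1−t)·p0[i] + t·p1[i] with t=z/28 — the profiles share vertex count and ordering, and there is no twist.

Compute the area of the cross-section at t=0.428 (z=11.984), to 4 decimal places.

Cross-section at t=0.428: each vertex is (1-t)·p0[i] + t·p1[i].
  v1: (1-0.428)·(1.27,4.77) + 0.428·(-0.37,1.04) = (0.5681,3.1736)
  v2: (1-0.428)·(-0.71,3.68) + 0.428·(-1.63,0.92) = (-1.1038,2.4987)
  v3: (1-0.428)·(-3.32,-0.29) + 0.428·(-4.78,-2.09) = (-3.9449,-1.0604)
  v4: (1-0.428)·(-1.57,-2.16) + 0.428·(-3.32,-4.8) = (-2.3190,-3.2899)
  v5: (1-0.428)·(0.33,-3.22) + 0.428·(-0.7,-5.83) = (-0.1108,-4.3371)
  v6: (1-0.428)·(2.15,-0.48) + 0.428·(0.75,-2.18) = (1.5508,-1.2076)
Shoelace sum Σ(x_i·y_{i+1} − x_{i+1}·y_i):
  i=1: 0.5681·2.4987 − -1.1038·3.1736 = +4.9223 (running +4.9223)
  i=2: -1.1038·-1.0604 − -3.9449·2.4987 = +11.0276 (running +15.9499)
  i=3: -3.9449·-3.2899 − -2.3190·-1.0604 = +10.5193 (running +26.4692)
  i=4: -2.3190·-4.3371 − -0.1108·-3.2899 = +9.6930 (running +36.1622)
  i=5: -0.1108·-1.2076 − 1.5508·-4.3371 = +6.8598 (running +43.0220)
  i=6: 1.5508·3.1736 − 0.5681·-1.2076 = +5.6076 (running +48.6296)
Area = |Σ|/2 = |48.6296|/2 = 24.3148

Area at t=0.428: 24.3148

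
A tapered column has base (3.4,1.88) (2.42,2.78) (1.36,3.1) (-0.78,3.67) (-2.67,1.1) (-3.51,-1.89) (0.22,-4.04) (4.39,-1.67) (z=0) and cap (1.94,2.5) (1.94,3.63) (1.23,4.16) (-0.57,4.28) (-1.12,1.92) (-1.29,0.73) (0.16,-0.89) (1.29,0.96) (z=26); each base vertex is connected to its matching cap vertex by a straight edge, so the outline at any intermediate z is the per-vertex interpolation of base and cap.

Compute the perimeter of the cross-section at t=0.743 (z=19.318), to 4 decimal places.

Perimeter at t=0.743: 15.7076

Cross-section at t=0.743: each vertex is (1-t)·p0[i] + t·p1[i].
  v1: (1-0.743)·(3.4,1.88) + 0.743·(1.94,2.5) = (2.3152,2.3407)
  v2: (1-0.743)·(2.42,2.78) + 0.743·(1.94,3.63) = (2.0634,3.4115)
  v3: (1-0.743)·(1.36,3.1) + 0.743·(1.23,4.16) = (1.2634,3.8876)
  v4: (1-0.743)·(-0.78,3.67) + 0.743·(-0.57,4.28) = (-0.6240,4.1232)
  v5: (1-0.743)·(-2.67,1.1) + 0.743·(-1.12,1.92) = (-1.5184,1.7093)
  v6: (1-0.743)·(-3.51,-1.89) + 0.743·(-1.29,0.73) = (-1.8605,0.0567)
  v7: (1-0.743)·(0.22,-4.04) + 0.743·(0.16,-0.89) = (0.1754,-1.6996)
  v8: (1-0.743)·(4.39,-1.67) + 0.743·(1.29,0.96) = (2.0867,0.2841)
Perimeter = Σ |v_{i+1} − v_i|:
  edge 1→2: √(-0.2519² + 1.0709²) = 1.1001 (running 1.1001)
  edge 2→3: √(-0.7999² + 0.4760²) = 0.9309 (running 2.0310)
  edge 3→4: √(-1.8874² + 0.2356²) = 1.9020 (running 3.9330)
  edge 4→5: √(-0.8944² + -2.4140²) = 2.5743 (running 6.5073)
  edge 5→6: √(-0.3422² + -1.6526²) = 1.6877 (running 8.1950)
  edge 6→7: √(2.0360² + -1.7562²) = 2.6888 (running 10.8838)
  edge 7→8: √(1.9113² + 1.9836²) = 2.7546 (running 13.6384)
  edge 8→1: √(0.2285² + 2.0566²) = 2.0692 (running 15.7076)
Perimeter = 15.7076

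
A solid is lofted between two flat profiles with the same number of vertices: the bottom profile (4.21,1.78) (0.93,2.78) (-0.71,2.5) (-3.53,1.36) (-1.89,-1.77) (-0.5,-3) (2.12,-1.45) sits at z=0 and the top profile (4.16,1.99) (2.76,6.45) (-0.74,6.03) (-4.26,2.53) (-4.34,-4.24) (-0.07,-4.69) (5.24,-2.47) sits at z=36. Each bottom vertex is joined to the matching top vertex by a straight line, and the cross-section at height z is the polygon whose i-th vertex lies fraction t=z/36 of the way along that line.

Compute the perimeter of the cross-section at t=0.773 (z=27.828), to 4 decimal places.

Perimeter at t=0.773: 30.6398

Cross-section at t=0.773: each vertex is (1-t)·p0[i] + t·p1[i].
  v1: (1-0.773)·(4.21,1.78) + 0.773·(4.16,1.99) = (4.1714,1.9423)
  v2: (1-0.773)·(0.93,2.78) + 0.773·(2.76,6.45) = (2.3446,5.6169)
  v3: (1-0.773)·(-0.71,2.5) + 0.773·(-0.74,6.03) = (-0.7332,5.2287)
  v4: (1-0.773)·(-3.53,1.36) + 0.773·(-4.26,2.53) = (-4.0943,2.2644)
  v5: (1-0.773)·(-1.89,-1.77) + 0.773·(-4.34,-4.24) = (-3.7839,-3.6793)
  v6: (1-0.773)·(-0.5,-3) + 0.773·(-0.07,-4.69) = (-0.1676,-4.3064)
  v7: (1-0.773)·(2.12,-1.45) + 0.773·(5.24,-2.47) = (4.5318,-2.2385)
Perimeter = Σ |v_{i+1} − v_i|:
  edge 1→2: √(-1.8268² + 3.6746²) = 4.1036 (running 4.1036)
  edge 2→3: √(-3.0778² + -0.3882²) = 3.1022 (running 7.2058)
  edge 3→4: √(-3.3611² + -2.9643²) = 4.4815 (running 11.6873)
  edge 4→5: √(0.3104² + -5.9437²) = 5.9518 (running 17.6391)
  edge 5→6: √(3.6162² + -0.6271²) = 3.6702 (running 21.3093)
  edge 6→7: √(4.6994² + 2.0679²) = 5.1342 (running 26.4435)
  edge 7→1: √(-0.3604² + 4.1808²) = 4.1963 (running 30.6398)
Perimeter = 30.6398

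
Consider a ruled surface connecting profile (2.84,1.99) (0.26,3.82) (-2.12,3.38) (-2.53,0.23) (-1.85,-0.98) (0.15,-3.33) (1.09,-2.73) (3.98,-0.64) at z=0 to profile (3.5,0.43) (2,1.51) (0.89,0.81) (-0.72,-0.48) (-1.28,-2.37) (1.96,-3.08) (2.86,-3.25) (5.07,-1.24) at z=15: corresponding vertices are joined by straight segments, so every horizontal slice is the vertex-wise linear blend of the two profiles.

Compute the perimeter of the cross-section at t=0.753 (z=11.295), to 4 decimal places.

Cross-section at t=0.753: each vertex is (1-t)·p0[i] + t·p1[i].
  v1: (1-0.753)·(2.84,1.99) + 0.753·(3.5,0.43) = (3.3370,0.8153)
  v2: (1-0.753)·(0.26,3.82) + 0.753·(2,1.51) = (1.5702,2.0806)
  v3: (1-0.753)·(-2.12,3.38) + 0.753·(0.89,0.81) = (0.1465,1.4448)
  v4: (1-0.753)·(-2.53,0.23) + 0.753·(-0.72,-0.48) = (-1.1671,-0.3046)
  v5: (1-0.753)·(-1.85,-0.98) + 0.753·(-1.28,-2.37) = (-1.4208,-2.0267)
  v6: (1-0.753)·(0.15,-3.33) + 0.753·(1.96,-3.08) = (1.5129,-3.1418)
  v7: (1-0.753)·(1.09,-2.73) + 0.753·(2.86,-3.25) = (2.4228,-3.1216)
  v8: (1-0.753)·(3.98,-0.64) + 0.753·(5.07,-1.24) = (4.8008,-1.0918)
Perimeter = Σ |v_{i+1} − v_i|:
  edge 1→2: √(-1.7668² + 1.2652²) = 2.1731 (running 2.1731)
  edge 2→3: √(-1.4237² + -0.6358²) = 1.5592 (running 3.7323)
  edge 3→4: √(-1.3136² + -1.7494²) = 2.1877 (running 5.9200)
  edge 4→5: √(-0.2537² + -1.7220²) = 1.7406 (running 7.6606)
  edge 5→6: √(2.9337² + -1.1151²) = 3.1385 (running 10.7991)
  edge 6→7: √(0.9099² + 0.0202²) = 0.9101 (running 11.7092)
  edge 7→8: √(2.3780² + 2.0298²) = 3.1264 (running 14.8356)
  edge 8→1: √(-1.4638² + 1.9071²) = 2.4041 (running 17.2398)
Perimeter = 17.2398

Perimeter at t=0.753: 17.2398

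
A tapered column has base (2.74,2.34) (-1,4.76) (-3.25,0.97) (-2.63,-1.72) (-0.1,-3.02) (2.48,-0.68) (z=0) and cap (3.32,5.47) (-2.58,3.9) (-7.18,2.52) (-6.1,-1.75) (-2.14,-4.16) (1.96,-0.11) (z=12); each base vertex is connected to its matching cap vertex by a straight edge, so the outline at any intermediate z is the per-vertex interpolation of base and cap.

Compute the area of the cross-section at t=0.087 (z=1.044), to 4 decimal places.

Area at t=0.087: 32.8000

Cross-section at t=0.087: each vertex is (1-t)·p0[i] + t·p1[i].
  v1: (1-0.087)·(2.74,2.34) + 0.087·(3.32,5.47) = (2.7905,2.6123)
  v2: (1-0.087)·(-1,4.76) + 0.087·(-2.58,3.9) = (-1.1375,4.6852)
  v3: (1-0.087)·(-3.25,0.97) + 0.087·(-7.18,2.52) = (-3.5919,1.1048)
  v4: (1-0.087)·(-2.63,-1.72) + 0.087·(-6.1,-1.75) = (-2.9319,-1.7226)
  v5: (1-0.087)·(-0.1,-3.02) + 0.087·(-2.14,-4.16) = (-0.2775,-3.1192)
  v6: (1-0.087)·(2.48,-0.68) + 0.087·(1.96,-0.11) = (2.4348,-0.6304)
Shoelace sum Σ(x_i·y_{i+1} − x_{i+1}·y_i):
  i=1: 2.7905·4.6852 − -1.1375·2.6123 = +16.0452 (running +16.0452)
  i=2: -1.1375·1.1048 − -3.5919·4.6852 = +15.5720 (running +31.6172)
  i=3: -3.5919·-1.7226 − -2.9319·1.1048 = +9.4268 (running +41.0440)
  i=4: -2.9319·-3.1192 − -0.2775·-1.7226 = +8.6671 (running +49.7111)
  i=5: -0.2775·-0.6304 − 2.4348·-3.1192 = +7.7694 (running +57.4805)
  i=6: 2.4348·2.6123 − 2.7905·-0.6304 = +8.1195 (running +65.6000)
Area = |Σ|/2 = |65.6000|/2 = 32.8000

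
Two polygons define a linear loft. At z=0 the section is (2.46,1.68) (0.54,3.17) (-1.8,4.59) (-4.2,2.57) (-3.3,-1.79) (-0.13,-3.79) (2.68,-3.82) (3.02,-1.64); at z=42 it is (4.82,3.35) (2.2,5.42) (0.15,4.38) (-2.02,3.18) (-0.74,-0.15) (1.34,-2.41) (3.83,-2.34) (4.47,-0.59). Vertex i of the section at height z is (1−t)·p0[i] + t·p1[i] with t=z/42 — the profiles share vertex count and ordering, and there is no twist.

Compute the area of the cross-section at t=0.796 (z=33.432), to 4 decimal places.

Area at t=0.796: 37.7983

Cross-section at t=0.796: each vertex is (1-t)·p0[i] + t·p1[i].
  v1: (1-0.796)·(2.46,1.68) + 0.796·(4.82,3.35) = (4.3386,3.0093)
  v2: (1-0.796)·(0.54,3.17) + 0.796·(2.2,5.42) = (1.8614,4.9610)
  v3: (1-0.796)·(-1.8,4.59) + 0.796·(0.15,4.38) = (-0.2478,4.4228)
  v4: (1-0.796)·(-4.2,2.57) + 0.796·(-2.02,3.18) = (-2.4647,3.0556)
  v5: (1-0.796)·(-3.3,-1.79) + 0.796·(-0.74,-0.15) = (-1.2622,-0.4846)
  v6: (1-0.796)·(-0.13,-3.79) + 0.796·(1.34,-2.41) = (1.0401,-2.6915)
  v7: (1-0.796)·(2.68,-3.82) + 0.796·(3.83,-2.34) = (3.5954,-2.6419)
  v8: (1-0.796)·(3.02,-1.64) + 0.796·(4.47,-0.59) = (4.1742,-0.8042)
Shoelace sum Σ(x_i·y_{i+1} − x_{i+1}·y_i):
  i=1: 4.3386·4.9610 − 1.8614·3.0093 = +15.9222 (running +15.9222)
  i=2: 1.8614·4.4228 − -0.2478·4.9610 = +9.4618 (running +25.3840)
  i=3: -0.2478·3.0556 − -2.4647·4.4228 = +10.1439 (running +35.5279)
  i=4: -2.4647·-0.4846 − -1.2622·3.0556 = +5.0512 (running +40.5791)
  i=5: -1.2622·-2.6915 − 1.0401·-0.4846 = +3.9013 (running +44.4804)
  i=6: 1.0401·-2.6419 − 3.5954·-2.6915 = +6.9292 (running +51.4096)
  i=7: 3.5954·-0.8042 − 4.1742·-2.6419 = +8.1365 (running +59.5461)
  i=8: 4.1742·3.0093 − 4.3386·-0.8042 = +16.0506 (running +75.5966)
Area = |Σ|/2 = |75.5966|/2 = 37.7983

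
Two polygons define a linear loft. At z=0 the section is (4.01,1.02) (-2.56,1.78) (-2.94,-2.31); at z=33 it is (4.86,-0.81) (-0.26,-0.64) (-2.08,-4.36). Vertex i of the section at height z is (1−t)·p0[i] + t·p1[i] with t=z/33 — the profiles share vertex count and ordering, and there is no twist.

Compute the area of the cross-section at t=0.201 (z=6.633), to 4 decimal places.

Cross-section at t=0.201: each vertex is (1-t)·p0[i] + t·p1[i].
  v1: (1-0.201)·(4.01,1.02) + 0.201·(4.86,-0.81) = (4.1808,0.6522)
  v2: (1-0.201)·(-2.56,1.78) + 0.201·(-0.26,-0.64) = (-2.0977,1.2936)
  v3: (1-0.201)·(-2.94,-2.31) + 0.201·(-2.08,-4.36) = (-2.7671,-2.7220)
Shoelace sum Σ(x_i·y_{i+1} − x_{i+1}·y_i):
  i=1: 4.1808·1.2936 − -2.0977·0.6522 = +6.7763 (running +6.7763)
  i=2: -2.0977·-2.7220 − -2.7671·1.2936 = +9.2896 (running +16.0659)
  i=3: -2.7671·0.6522 − 4.1808·-2.7220 = +9.5758 (running +25.6417)
Area = |Σ|/2 = |25.6417|/2 = 12.8209

Area at t=0.201: 12.8209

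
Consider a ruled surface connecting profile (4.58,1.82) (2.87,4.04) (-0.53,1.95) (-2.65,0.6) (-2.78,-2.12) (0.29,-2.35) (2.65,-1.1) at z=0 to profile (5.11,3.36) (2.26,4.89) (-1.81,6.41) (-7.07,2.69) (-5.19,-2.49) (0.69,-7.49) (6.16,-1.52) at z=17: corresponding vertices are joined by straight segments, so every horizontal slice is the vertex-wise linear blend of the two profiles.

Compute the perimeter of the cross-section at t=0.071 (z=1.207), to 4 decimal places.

Cross-section at t=0.071: each vertex is (1-t)·p0[i] + t·p1[i].
  v1: (1-0.071)·(4.58,1.82) + 0.071·(5.11,3.36) = (4.6176,1.9293)
  v2: (1-0.071)·(2.87,4.04) + 0.071·(2.26,4.89) = (2.8267,4.1004)
  v3: (1-0.071)·(-0.53,1.95) + 0.071·(-1.81,6.41) = (-0.6209,2.2667)
  v4: (1-0.071)·(-2.65,0.6) + 0.071·(-7.07,2.69) = (-2.9638,0.7484)
  v5: (1-0.071)·(-2.78,-2.12) + 0.071·(-5.19,-2.49) = (-2.9511,-2.1463)
  v6: (1-0.071)·(0.29,-2.35) + 0.071·(0.69,-7.49) = (0.3184,-2.7149)
  v7: (1-0.071)·(2.65,-1.1) + 0.071·(6.16,-1.52) = (2.8992,-1.1298)
Perimeter = Σ |v_{i+1} − v_i|:
  edge 1→2: √(-1.7909² + 2.1710²) = 2.8144 (running 2.8144)
  edge 2→3: √(-3.4476² + -1.8337²) = 3.9049 (running 6.7193)
  edge 3→4: √(-2.3429² + -1.5183²) = 2.7919 (running 9.5111)
  edge 4→5: √(0.0127² + -2.8947²) = 2.8947 (running 12.4058)
  edge 5→6: √(3.2695² + -0.5687²) = 3.3186 (running 15.7244)
  edge 6→7: √(2.5808² + 1.5851²) = 3.0287 (running 18.7531)
  edge 7→1: √(1.7184² + 3.0592²) = 3.5088 (running 22.2619)
Perimeter = 22.2619

Perimeter at t=0.071: 22.2619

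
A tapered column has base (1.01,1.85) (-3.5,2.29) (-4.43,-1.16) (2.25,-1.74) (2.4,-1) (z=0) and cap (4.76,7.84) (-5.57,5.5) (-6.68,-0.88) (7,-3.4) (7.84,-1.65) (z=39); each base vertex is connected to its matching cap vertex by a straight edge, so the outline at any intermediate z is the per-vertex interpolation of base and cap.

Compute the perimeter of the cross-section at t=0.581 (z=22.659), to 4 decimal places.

Cross-section at t=0.581: each vertex is (1-t)·p0[i] + t·p1[i].
  v1: (1-0.581)·(1.01,1.85) + 0.581·(4.76,7.84) = (3.1887,5.3302)
  v2: (1-0.581)·(-3.5,2.29) + 0.581·(-5.57,5.5) = (-4.7027,4.1550)
  v3: (1-0.581)·(-4.43,-1.16) + 0.581·(-6.68,-0.88) = (-5.7372,-0.9973)
  v4: (1-0.581)·(2.25,-1.74) + 0.581·(7,-3.4) = (5.0098,-2.7045)
  v5: (1-0.581)·(2.4,-1) + 0.581·(7.84,-1.65) = (5.5606,-1.3777)
Perimeter = Σ |v_{i+1} − v_i|:
  edge 1→2: √(-7.8914² + -1.1752²) = 7.9784 (running 7.9784)
  edge 2→3: √(-1.0346² + -5.1523²) = 5.2552 (running 13.2336)
  edge 3→4: √(10.7470² + -1.7071²) = 10.8817 (running 24.1154)
  edge 4→5: √(0.5509² + 1.3268²) = 1.4366 (running 25.5520)
  edge 5→1: √(-2.3719² + 6.7078²) = 7.1148 (running 32.6668)
Perimeter = 32.6668

Perimeter at t=0.581: 32.6668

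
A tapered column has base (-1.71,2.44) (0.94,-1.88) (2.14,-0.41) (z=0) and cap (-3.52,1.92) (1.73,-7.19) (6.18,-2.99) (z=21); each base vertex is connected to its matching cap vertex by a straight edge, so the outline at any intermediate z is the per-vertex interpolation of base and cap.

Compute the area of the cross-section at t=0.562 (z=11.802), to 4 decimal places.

Cross-section at t=0.562: each vertex is (1-t)·p0[i] + t·p1[i].
  v1: (1-0.562)·(-1.71,2.44) + 0.562·(-3.52,1.92) = (-2.7272,2.1478)
  v2: (1-0.562)·(0.94,-1.88) + 0.562·(1.73,-7.19) = (1.3840,-4.8642)
  v3: (1-0.562)·(2.14,-0.41) + 0.562·(6.18,-2.99) = (4.4105,-1.8600)
Shoelace sum Σ(x_i·y_{i+1} − x_{i+1}·y_i):
  i=1: -2.7272·-4.8642 − 1.3840·2.1478 = +10.2933 (running +10.2933)
  i=2: 1.3840·-1.8600 − 4.4105·-4.8642 = +18.8794 (running +29.1727)
  i=3: 4.4105·2.1478 − -2.7272·-1.8600 = +4.4001 (running +33.5729)
Area = |Σ|/2 = |33.5729|/2 = 16.7864

Area at t=0.562: 16.7864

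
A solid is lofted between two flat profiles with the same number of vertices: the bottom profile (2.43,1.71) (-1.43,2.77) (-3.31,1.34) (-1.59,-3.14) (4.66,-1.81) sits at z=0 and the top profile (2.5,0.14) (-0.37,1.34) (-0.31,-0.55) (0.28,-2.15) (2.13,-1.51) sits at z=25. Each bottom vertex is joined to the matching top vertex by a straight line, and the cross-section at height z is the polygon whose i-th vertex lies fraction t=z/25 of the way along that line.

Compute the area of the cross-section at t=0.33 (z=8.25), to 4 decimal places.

Area at t=0.33: 19.9444

Cross-section at t=0.33: each vertex is (1-t)·p0[i] + t·p1[i].
  v1: (1-0.33)·(2.43,1.71) + 0.33·(2.5,0.14) = (2.4531,1.1919)
  v2: (1-0.33)·(-1.43,2.77) + 0.33·(-0.37,1.34) = (-1.0802,2.2981)
  v3: (1-0.33)·(-3.31,1.34) + 0.33·(-0.31,-0.55) = (-2.3200,0.7163)
  v4: (1-0.33)·(-1.59,-3.14) + 0.33·(0.28,-2.15) = (-0.9729,-2.8133)
  v5: (1-0.33)·(4.66,-1.81) + 0.33·(2.13,-1.51) = (3.8251,-1.7110)
Shoelace sum Σ(x_i·y_{i+1} − x_{i+1}·y_i):
  i=1: 2.4531·2.2981 − -1.0802·1.1919 = +6.9250 (running +6.9250)
  i=2: -1.0802·0.7163 − -2.3200·2.2981 = +4.5578 (running +11.4828)
  i=3: -2.3200·-2.8133 − -0.9729·0.7163 = +7.2237 (running +18.7065)
  i=4: -0.9729·-1.7110 − 3.8251·-2.8133 = +12.4258 (running +31.1323)
  i=5: 3.8251·1.1919 − 2.4531·-1.7110 = +8.7564 (running +39.8887)
Area = |Σ|/2 = |39.8887|/2 = 19.9444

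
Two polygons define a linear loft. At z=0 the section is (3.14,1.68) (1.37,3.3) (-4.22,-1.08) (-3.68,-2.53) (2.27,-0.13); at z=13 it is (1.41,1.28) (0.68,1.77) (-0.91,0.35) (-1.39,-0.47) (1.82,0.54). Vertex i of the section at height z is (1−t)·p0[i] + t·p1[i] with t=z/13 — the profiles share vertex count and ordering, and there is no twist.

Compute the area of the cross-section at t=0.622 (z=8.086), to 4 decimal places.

Cross-section at t=0.622: each vertex is (1-t)·p0[i] + t·p1[i].
  v1: (1-0.622)·(3.14,1.68) + 0.622·(1.41,1.28) = (2.0639,1.4312)
  v2: (1-0.622)·(1.37,3.3) + 0.622·(0.68,1.77) = (0.9408,2.3483)
  v3: (1-0.622)·(-4.22,-1.08) + 0.622·(-0.91,0.35) = (-2.1612,-0.1905)
  v4: (1-0.622)·(-3.68,-2.53) + 0.622·(-1.39,-0.47) = (-2.2556,-1.2487)
  v5: (1-0.622)·(2.27,-0.13) + 0.622·(1.82,0.54) = (1.9901,0.2867)
Shoelace sum Σ(x_i·y_{i+1} − x_{i+1}·y_i):
  i=1: 2.0639·2.3483 − 0.9408·1.4312 = +3.5003 (running +3.5003)
  i=2: 0.9408·-0.1905 − -2.1612·2.3483 = +4.8959 (running +8.3963)
  i=3: -2.1612·-1.2487 − -2.2556·-0.1905 = +2.2688 (running +10.6651)
  i=4: -2.2556·0.2867 − 1.9901·-1.2487 = +1.8382 (running +12.5033)
  i=5: 1.9901·1.4312 − 2.0639·0.2867 = +2.2564 (running +14.7597)
Area = |Σ|/2 = |14.7597|/2 = 7.3799

Area at t=0.622: 7.3799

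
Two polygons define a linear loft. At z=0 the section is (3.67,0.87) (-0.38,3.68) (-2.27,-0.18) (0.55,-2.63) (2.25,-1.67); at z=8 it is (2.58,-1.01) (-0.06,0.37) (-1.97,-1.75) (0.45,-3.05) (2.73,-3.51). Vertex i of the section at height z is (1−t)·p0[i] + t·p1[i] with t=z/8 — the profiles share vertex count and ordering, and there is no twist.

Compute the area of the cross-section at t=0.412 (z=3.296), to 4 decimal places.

Cross-section at t=0.412: each vertex is (1-t)·p0[i] + t·p1[i].
  v1: (1-0.412)·(3.67,0.87) + 0.412·(2.58,-1.01) = (3.2209,0.0954)
  v2: (1-0.412)·(-0.38,3.68) + 0.412·(-0.06,0.37) = (-0.2482,2.3163)
  v3: (1-0.412)·(-2.27,-0.18) + 0.412·(-1.97,-1.75) = (-2.1464,-0.8268)
  v4: (1-0.412)·(0.55,-2.63) + 0.412·(0.45,-3.05) = (0.5088,-2.8030)
  v5: (1-0.412)·(2.25,-1.67) + 0.412·(2.73,-3.51) = (2.4478,-2.4281)
Shoelace sum Σ(x_i·y_{i+1} − x_{i+1}·y_i):
  i=1: 3.2209·2.3163 − -0.2482·0.0954 = +7.4842 (running +7.4842)
  i=2: -0.2482·-0.8268 − -2.1464·2.3163 = +5.1769 (running +12.6611)
  i=3: -2.1464·-2.8030 − 0.5088·-0.8268 = +6.4371 (running +19.0982)
  i=4: 0.5088·-2.4281 − 2.4478·-2.8030 = +5.6258 (running +24.7240)
  i=5: 2.4478·0.0954 − 3.2209·-2.4281 = +8.0543 (running +32.7783)
Area = |Σ|/2 = |32.7783|/2 = 16.3891

Area at t=0.412: 16.3891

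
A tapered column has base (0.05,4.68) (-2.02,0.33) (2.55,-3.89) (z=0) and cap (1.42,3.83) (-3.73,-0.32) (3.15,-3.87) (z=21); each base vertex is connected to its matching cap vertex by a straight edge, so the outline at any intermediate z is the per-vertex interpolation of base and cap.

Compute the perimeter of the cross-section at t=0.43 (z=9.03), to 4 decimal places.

Perimeter at t=0.43: 20.7406

Cross-section at t=0.43: each vertex is (1-t)·p0[i] + t·p1[i].
  v1: (1-0.43)·(0.05,4.68) + 0.43·(1.42,3.83) = (0.6391,4.3145)
  v2: (1-0.43)·(-2.02,0.33) + 0.43·(-3.73,-0.32) = (-2.7553,0.0505)
  v3: (1-0.43)·(2.55,-3.89) + 0.43·(3.15,-3.87) = (2.8080,-3.8814)
Perimeter = Σ |v_{i+1} − v_i|:
  edge 1→2: √(-3.3944² + -4.2640²) = 5.4501 (running 5.4501)
  edge 2→3: √(5.5633² + -3.9319²) = 6.8125 (running 12.2626)
  edge 3→1: √(-2.1689² + 8.1959²) = 8.4780 (running 20.7406)
Perimeter = 20.7406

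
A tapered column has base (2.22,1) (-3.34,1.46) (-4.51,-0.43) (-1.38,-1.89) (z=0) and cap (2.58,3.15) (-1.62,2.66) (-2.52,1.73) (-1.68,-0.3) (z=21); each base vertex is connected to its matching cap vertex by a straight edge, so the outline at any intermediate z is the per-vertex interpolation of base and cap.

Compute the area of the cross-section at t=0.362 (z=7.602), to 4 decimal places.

Area at t=0.362: 10.7273

Cross-section at t=0.362: each vertex is (1-t)·p0[i] + t·p1[i].
  v1: (1-0.362)·(2.22,1) + 0.362·(2.58,3.15) = (2.3503,1.7783)
  v2: (1-0.362)·(-3.34,1.46) + 0.362·(-1.62,2.66) = (-2.7174,1.8944)
  v3: (1-0.362)·(-4.51,-0.43) + 0.362·(-2.52,1.73) = (-3.7896,0.3519)
  v4: (1-0.362)·(-1.38,-1.89) + 0.362·(-1.68,-0.3) = (-1.4886,-1.3144)
Shoelace sum Σ(x_i·y_{i+1} − x_{i+1}·y_i):
  i=1: 2.3503·1.8944 − -2.7174·1.7783 = +9.2847 (running +9.2847)
  i=2: -2.7174·0.3519 − -3.7896·1.8944 = +6.2228 (running +15.5075)
  i=3: -3.7896·-1.3144 − -1.4886·0.3519 = +5.5050 (running +21.0125)
  i=4: -1.4886·1.7783 − 2.3503·-1.3144 = +0.4421 (running +21.4546)
Area = |Σ|/2 = |21.4546|/2 = 10.7273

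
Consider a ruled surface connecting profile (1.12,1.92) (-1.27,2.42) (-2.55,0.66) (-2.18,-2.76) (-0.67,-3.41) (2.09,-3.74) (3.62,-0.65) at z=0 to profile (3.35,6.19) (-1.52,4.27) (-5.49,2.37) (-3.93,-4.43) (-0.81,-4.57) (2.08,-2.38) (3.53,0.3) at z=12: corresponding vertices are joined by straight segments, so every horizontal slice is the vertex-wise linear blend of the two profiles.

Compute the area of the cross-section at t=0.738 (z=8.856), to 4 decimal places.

Cross-section at t=0.738: each vertex is (1-t)·p0[i] + t·p1[i].
  v1: (1-0.738)·(1.12,1.92) + 0.738·(3.35,6.19) = (2.7657,5.0713)
  v2: (1-0.738)·(-1.27,2.42) + 0.738·(-1.52,4.27) = (-1.4545,3.7853)
  v3: (1-0.738)·(-2.55,0.66) + 0.738·(-5.49,2.37) = (-4.7197,1.9220)
  v4: (1-0.738)·(-2.18,-2.76) + 0.738·(-3.93,-4.43) = (-3.4715,-3.9925)
  v5: (1-0.738)·(-0.67,-3.41) + 0.738·(-0.81,-4.57) = (-0.7733,-4.2661)
  v6: (1-0.738)·(2.09,-3.74) + 0.738·(2.08,-2.38) = (2.0826,-2.7363)
  v7: (1-0.738)·(3.62,-0.65) + 0.738·(3.53,0.3) = (3.5536,0.0511)
Shoelace sum Σ(x_i·y_{i+1} − x_{i+1}·y_i):
  i=1: 2.7657·3.7853 − -1.4545·5.0713 = +17.8453 (running +17.8453)
  i=2: -1.4545·1.9220 − -4.7197·3.7853 = +15.0700 (running +32.9153)
  i=3: -4.7197·-3.9925 − -3.4715·1.9220 = +25.5154 (running +58.4308)
  i=4: -3.4715·-4.2661 − -0.7733·-3.9925 = +11.7222 (running +70.1530)
  i=5: -0.7733·-2.7363 − 2.0826·-4.2661 = +11.0007 (running +81.1537)
  i=6: 2.0826·0.0511 − 3.5536·-2.7363 = +9.8302 (running +90.9839)
  i=7: 3.5536·5.0713 − 2.7657·0.0511 = +17.8798 (running +108.8637)
Area = |Σ|/2 = |108.8637|/2 = 54.4318

Area at t=0.738: 54.4318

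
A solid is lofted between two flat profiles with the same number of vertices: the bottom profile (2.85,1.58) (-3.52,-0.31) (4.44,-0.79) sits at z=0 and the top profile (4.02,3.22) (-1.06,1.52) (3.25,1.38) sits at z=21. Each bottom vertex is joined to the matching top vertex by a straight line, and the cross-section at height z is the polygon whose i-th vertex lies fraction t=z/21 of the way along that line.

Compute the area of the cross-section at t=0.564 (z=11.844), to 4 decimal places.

Area at t=0.564: 6.0738

Cross-section at t=0.564: each vertex is (1-t)·p0[i] + t·p1[i].
  v1: (1-0.564)·(2.85,1.58) + 0.564·(4.02,3.22) = (3.5099,2.5050)
  v2: (1-0.564)·(-3.52,-0.31) + 0.564·(-1.06,1.52) = (-2.1326,0.7221)
  v3: (1-0.564)·(4.44,-0.79) + 0.564·(3.25,1.38) = (3.7688,0.4339)
Shoelace sum Σ(x_i·y_{i+1} − x_{i+1}·y_i):
  i=1: 3.5099·0.7221 − -2.1326·2.5050 = +7.8765 (running +7.8765)
  i=2: -2.1326·0.4339 − 3.7688·0.7221 = -3.6468 (running +4.2297)
  i=3: 3.7688·2.5050 − 3.5099·0.4339 = +7.9179 (running +12.1476)
Area = |Σ|/2 = |12.1476|/2 = 6.0738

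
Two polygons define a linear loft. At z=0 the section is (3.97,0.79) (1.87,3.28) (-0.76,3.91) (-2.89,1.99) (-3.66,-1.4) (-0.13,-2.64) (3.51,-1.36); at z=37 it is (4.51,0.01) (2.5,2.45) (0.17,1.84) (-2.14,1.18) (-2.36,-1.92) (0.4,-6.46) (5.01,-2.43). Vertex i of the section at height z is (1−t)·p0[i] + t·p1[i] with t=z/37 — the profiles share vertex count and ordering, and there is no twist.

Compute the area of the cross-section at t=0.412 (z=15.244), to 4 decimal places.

Area at t=0.412: 37.7867

Cross-section at t=0.412: each vertex is (1-t)·p0[i] + t·p1[i].
  v1: (1-0.412)·(3.97,0.79) + 0.412·(4.51,0.01) = (4.1925,0.4686)
  v2: (1-0.412)·(1.87,3.28) + 0.412·(2.5,2.45) = (2.1296,2.9380)
  v3: (1-0.412)·(-0.76,3.91) + 0.412·(0.17,1.84) = (-0.3768,3.0572)
  v4: (1-0.412)·(-2.89,1.99) + 0.412·(-2.14,1.18) = (-2.5810,1.6563)
  v5: (1-0.412)·(-3.66,-1.4) + 0.412·(-2.36,-1.92) = (-3.1244,-1.6142)
  v6: (1-0.412)·(-0.13,-2.64) + 0.412·(0.4,-6.46) = (0.0884,-4.2138)
  v7: (1-0.412)·(3.51,-1.36) + 0.412·(5.01,-2.43) = (4.1280,-1.8008)
Shoelace sum Σ(x_i·y_{i+1} − x_{i+1}·y_i):
  i=1: 4.1925·2.9380 − 2.1296·0.4686 = +11.3197 (running +11.3197)
  i=2: 2.1296·3.0572 − -0.3768·2.9380 = +7.6176 (running +18.9373)
  i=3: -0.3768·1.6563 − -2.5810·3.0572 = +7.2664 (running +26.2036)
  i=4: -2.5810·-1.6142 − -3.1244·1.6563 = +9.3412 (running +35.5449)
  i=5: -3.1244·-4.2138 − 0.0884·-1.6142 = +13.3084 (running +48.8532)
  i=6: 0.0884·-1.8008 − 4.1280·-4.2138 = +17.2356 (running +66.0888)
  i=7: 4.1280·0.4686 − 4.1925·-1.8008 = +9.4845 (running +75.5734)
Area = |Σ|/2 = |75.5734|/2 = 37.7867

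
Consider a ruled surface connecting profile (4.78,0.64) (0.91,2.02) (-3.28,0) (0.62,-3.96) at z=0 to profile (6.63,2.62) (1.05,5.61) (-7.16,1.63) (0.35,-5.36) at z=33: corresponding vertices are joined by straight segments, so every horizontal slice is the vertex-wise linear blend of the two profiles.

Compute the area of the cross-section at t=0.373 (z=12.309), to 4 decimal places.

Cross-section at t=0.373: each vertex is (1-t)·p0[i] + t·p1[i].
  v1: (1-0.373)·(4.78,0.64) + 0.373·(6.63,2.62) = (5.4701,1.3785)
  v2: (1-0.373)·(0.91,2.02) + 0.373·(1.05,5.61) = (0.9622,3.3591)
  v3: (1-0.373)·(-3.28,0) + 0.373·(-7.16,1.63) = (-4.7272,0.6080)
  v4: (1-0.373)·(0.62,-3.96) + 0.373·(0.35,-5.36) = (0.5193,-4.4822)
Shoelace sum Σ(x_i·y_{i+1} − x_{i+1}·y_i):
  i=1: 5.4701·3.3591 − 0.9622·1.3785 = +17.0478 (running +17.0478)
  i=2: 0.9622·0.6080 − -4.7272·3.3591 = +16.4642 (running +33.5120)
  i=3: -4.7272·-4.4822 − 0.5193·0.6080 = +20.8727 (running +54.3847)
  i=4: 0.5193·1.3785 − 5.4701·-4.4822 = +25.2337 (running +79.6184)
Area = |Σ|/2 = |79.6184|/2 = 39.8092

Area at t=0.373: 39.8092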